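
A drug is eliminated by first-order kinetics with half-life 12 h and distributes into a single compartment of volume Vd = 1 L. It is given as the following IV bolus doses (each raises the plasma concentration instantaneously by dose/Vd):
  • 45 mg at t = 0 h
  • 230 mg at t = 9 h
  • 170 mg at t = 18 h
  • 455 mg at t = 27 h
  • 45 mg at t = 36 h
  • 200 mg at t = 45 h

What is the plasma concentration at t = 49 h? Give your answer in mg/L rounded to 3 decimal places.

361.496 mg/L

k = ln 2 / 12 = 0.05776 per h
Dose 1 (45 mg at t=0 h): 45·exp(−0.05776·49) = 2.655 mg/L
Dose 2 (230 mg at t=9 h): 230·exp(−0.05776·40) = 22.819 mg/L
Dose 3 (170 mg at t=18 h): 170·exp(−0.05776·31) = 28.365 mg/L
Dose 4 (455 mg at t=27 h): 455·exp(−0.05776·22) = 127.680 mg/L
Dose 5 (45 mg at t=36 h): 45·exp(−0.05776·13) = 21.237 mg/L
Dose 6 (200 mg at t=45 h): 200·exp(−0.05776·4) = 158.740 mg/L
C(49) = 2.655 + 22.819 + 28.365 + 127.680 + 21.237 + 158.740 = 361.496 mg/L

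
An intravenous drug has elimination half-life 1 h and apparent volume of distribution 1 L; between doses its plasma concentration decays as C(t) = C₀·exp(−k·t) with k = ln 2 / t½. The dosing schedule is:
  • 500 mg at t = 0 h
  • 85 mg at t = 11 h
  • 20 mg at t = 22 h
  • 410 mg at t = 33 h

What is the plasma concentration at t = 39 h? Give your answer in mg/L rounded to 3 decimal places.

k = ln 2 / 1 = 0.69315 per h
Dose 1 (500 mg at t=0 h): 500·exp(−0.69315·39) = 0.000 mg/L
Dose 2 (85 mg at t=11 h): 85·exp(−0.69315·28) = 0.000 mg/L
Dose 3 (20 mg at t=22 h): 20·exp(−0.69315·17) = 0.000 mg/L
Dose 4 (410 mg at t=33 h): 410·exp(−0.69315·6) = 6.406 mg/L
C(39) = 0.000 + 0.000 + 0.000 + 6.406 = 6.406 mg/L

6.406 mg/L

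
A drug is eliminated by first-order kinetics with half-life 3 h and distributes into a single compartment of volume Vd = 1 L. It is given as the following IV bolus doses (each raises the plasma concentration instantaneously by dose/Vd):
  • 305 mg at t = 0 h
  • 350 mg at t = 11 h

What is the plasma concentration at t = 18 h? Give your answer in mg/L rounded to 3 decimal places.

k = ln 2 / 3 = 0.23105 per h
Dose 1 (305 mg at t=0 h): 305·exp(−0.23105·18) = 4.766 mg/L
Dose 2 (350 mg at t=11 h): 350·exp(−0.23105·7) = 69.449 mg/L
C(18) = 4.766 + 69.449 = 74.214 mg/L

74.214 mg/L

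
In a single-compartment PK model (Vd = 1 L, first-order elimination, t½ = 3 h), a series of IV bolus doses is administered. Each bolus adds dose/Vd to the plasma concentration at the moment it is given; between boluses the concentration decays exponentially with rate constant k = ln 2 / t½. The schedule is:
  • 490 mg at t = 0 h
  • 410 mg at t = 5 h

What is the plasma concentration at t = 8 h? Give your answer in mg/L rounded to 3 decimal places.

282.170 mg/L

k = ln 2 / 3 = 0.23105 per h
Dose 1 (490 mg at t=0 h): 490·exp(−0.23105·8) = 77.170 mg/L
Dose 2 (410 mg at t=5 h): 410·exp(−0.23105·3) = 205.000 mg/L
C(8) = 77.170 + 205.000 = 282.170 mg/L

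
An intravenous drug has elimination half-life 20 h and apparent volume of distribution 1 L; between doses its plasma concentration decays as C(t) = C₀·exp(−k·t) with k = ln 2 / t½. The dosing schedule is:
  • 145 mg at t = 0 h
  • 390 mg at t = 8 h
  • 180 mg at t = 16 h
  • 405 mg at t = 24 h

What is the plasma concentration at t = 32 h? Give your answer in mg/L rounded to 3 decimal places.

627.905 mg/L

k = ln 2 / 20 = 0.03466 per h
Dose 1 (145 mg at t=0 h): 145·exp(−0.03466·32) = 47.832 mg/L
Dose 2 (390 mg at t=8 h): 390·exp(−0.03466·24) = 169.757 mg/L
Dose 3 (180 mg at t=16 h): 180·exp(−0.03466·16) = 103.383 mg/L
Dose 4 (405 mg at t=24 h): 405·exp(−0.03466·8) = 306.933 mg/L
C(32) = 47.832 + 169.757 + 103.383 + 306.933 = 627.905 mg/L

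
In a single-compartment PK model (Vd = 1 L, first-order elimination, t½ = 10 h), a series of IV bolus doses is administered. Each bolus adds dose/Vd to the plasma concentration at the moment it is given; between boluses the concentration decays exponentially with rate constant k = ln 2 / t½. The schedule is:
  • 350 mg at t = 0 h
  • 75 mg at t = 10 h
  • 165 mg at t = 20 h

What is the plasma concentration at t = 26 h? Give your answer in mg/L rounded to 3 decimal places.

191.329 mg/L

k = ln 2 / 10 = 0.06931 per h
Dose 1 (350 mg at t=0 h): 350·exp(−0.06931·26) = 57.728 mg/L
Dose 2 (75 mg at t=10 h): 75·exp(−0.06931·16) = 24.741 mg/L
Dose 3 (165 mg at t=20 h): 165·exp(−0.06931·6) = 108.859 mg/L
C(26) = 57.728 + 24.741 + 108.859 = 191.329 mg/L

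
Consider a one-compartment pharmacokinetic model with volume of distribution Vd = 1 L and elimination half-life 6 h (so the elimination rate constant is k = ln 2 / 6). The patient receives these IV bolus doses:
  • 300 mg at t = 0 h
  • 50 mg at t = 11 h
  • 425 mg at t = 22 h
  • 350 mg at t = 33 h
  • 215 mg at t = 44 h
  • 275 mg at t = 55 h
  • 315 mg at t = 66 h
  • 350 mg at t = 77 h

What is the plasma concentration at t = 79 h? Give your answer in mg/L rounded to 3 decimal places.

371.273 mg/L

k = ln 2 / 6 = 0.11552 per h
Dose 1 (300 mg at t=0 h): 300·exp(−0.11552·79) = 0.033 mg/L
Dose 2 (50 mg at t=11 h): 50·exp(−0.11552·68) = 0.019 mg/L
Dose 3 (425 mg at t=22 h): 425·exp(−0.11552·57) = 0.587 mg/L
Dose 4 (350 mg at t=33 h): 350·exp(−0.11552·46) = 1.723 mg/L
Dose 5 (215 mg at t=44 h): 215·exp(−0.11552·35) = 3.771 mg/L
Dose 6 (275 mg at t=55 h): 275·exp(−0.11552·24) = 17.188 mg/L
Dose 7 (315 mg at t=66 h): 315·exp(−0.11552·13) = 70.158 mg/L
Dose 8 (350 mg at t=77 h): 350·exp(−0.11552·2) = 277.795 mg/L
C(79) = 0.033 + 0.019 + 0.587 + 1.723 + 3.771 + 17.188 + 70.158 + 277.795 = 371.273 mg/L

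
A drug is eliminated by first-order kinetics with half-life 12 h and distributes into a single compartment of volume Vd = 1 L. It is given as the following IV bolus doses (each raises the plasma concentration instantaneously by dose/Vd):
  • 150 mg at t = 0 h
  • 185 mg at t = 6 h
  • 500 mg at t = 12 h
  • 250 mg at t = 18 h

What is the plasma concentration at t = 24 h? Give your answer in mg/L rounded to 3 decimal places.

k = ln 2 / 12 = 0.05776 per h
Dose 1 (150 mg at t=0 h): 150·exp(−0.05776·24) = 37.500 mg/L
Dose 2 (185 mg at t=6 h): 185·exp(−0.05776·18) = 65.407 mg/L
Dose 3 (500 mg at t=12 h): 500·exp(−0.05776·12) = 250.000 mg/L
Dose 4 (250 mg at t=18 h): 250·exp(−0.05776·6) = 176.777 mg/L
C(24) = 37.500 + 65.407 + 250.000 + 176.777 = 529.684 mg/L

529.684 mg/L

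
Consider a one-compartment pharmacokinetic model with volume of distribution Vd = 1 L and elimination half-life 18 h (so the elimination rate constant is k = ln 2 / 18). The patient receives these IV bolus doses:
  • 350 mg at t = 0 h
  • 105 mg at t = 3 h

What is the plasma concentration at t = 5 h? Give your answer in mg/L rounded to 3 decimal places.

385.918 mg/L

k = ln 2 / 18 = 0.03851 per h
Dose 1 (350 mg at t=0 h): 350·exp(−0.03851·5) = 288.701 mg/L
Dose 2 (105 mg at t=3 h): 105·exp(−0.03851·2) = 97.217 mg/L
C(5) = 288.701 + 97.217 = 385.918 mg/L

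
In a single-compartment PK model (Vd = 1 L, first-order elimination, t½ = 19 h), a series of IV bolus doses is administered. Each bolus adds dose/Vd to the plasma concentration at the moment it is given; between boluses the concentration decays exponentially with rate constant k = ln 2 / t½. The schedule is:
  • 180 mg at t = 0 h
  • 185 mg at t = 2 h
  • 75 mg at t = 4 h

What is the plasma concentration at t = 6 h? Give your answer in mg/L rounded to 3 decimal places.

374.218 mg/L

k = ln 2 / 19 = 0.03648 per h
Dose 1 (180 mg at t=0 h): 180·exp(−0.03648·6) = 144.614 mg/L
Dose 2 (185 mg at t=2 h): 185·exp(−0.03648·4) = 159.881 mg/L
Dose 3 (75 mg at t=4 h): 75·exp(−0.03648·2) = 69.723 mg/L
C(6) = 144.614 + 159.881 + 69.723 = 374.218 mg/L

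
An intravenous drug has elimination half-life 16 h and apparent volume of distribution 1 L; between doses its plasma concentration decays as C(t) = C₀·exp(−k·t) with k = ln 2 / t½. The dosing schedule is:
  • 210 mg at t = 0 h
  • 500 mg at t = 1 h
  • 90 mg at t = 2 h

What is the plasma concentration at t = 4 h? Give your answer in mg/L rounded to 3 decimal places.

698.182 mg/L

k = ln 2 / 16 = 0.04332 per h
Dose 1 (210 mg at t=0 h): 210·exp(−0.04332·4) = 176.588 mg/L
Dose 2 (500 mg at t=1 h): 500·exp(−0.04332·3) = 439.063 mg/L
Dose 3 (90 mg at t=2 h): 90·exp(−0.04332·2) = 82.530 mg/L
C(4) = 176.588 + 439.063 + 82.530 = 698.182 mg/L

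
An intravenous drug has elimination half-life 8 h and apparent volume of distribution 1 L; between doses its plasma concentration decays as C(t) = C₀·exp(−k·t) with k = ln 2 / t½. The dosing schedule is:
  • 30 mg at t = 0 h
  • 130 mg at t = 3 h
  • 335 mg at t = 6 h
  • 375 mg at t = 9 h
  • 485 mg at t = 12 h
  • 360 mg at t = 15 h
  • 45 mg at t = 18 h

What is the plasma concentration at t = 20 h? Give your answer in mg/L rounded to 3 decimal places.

793.056 mg/L

k = ln 2 / 8 = 0.08664 per h
Dose 1 (30 mg at t=0 h): 30·exp(−0.08664·20) = 5.303 mg/L
Dose 2 (130 mg at t=3 h): 130·exp(−0.08664·17) = 29.803 mg/L
Dose 3 (335 mg at t=6 h): 335·exp(−0.08664·14) = 99.596 mg/L
Dose 4 (375 mg at t=9 h): 375·exp(−0.08664·11) = 144.582 mg/L
Dose 5 (485 mg at t=12 h): 485·exp(−0.08664·8) = 242.500 mg/L
Dose 6 (360 mg at t=15 h): 360·exp(−0.08664·5) = 233.431 mg/L
Dose 7 (45 mg at t=18 h): 45·exp(−0.08664·2) = 37.840 mg/L
C(20) = 5.303 + 29.803 + 99.596 + 144.582 + 242.500 + 233.431 + 37.840 = 793.056 mg/L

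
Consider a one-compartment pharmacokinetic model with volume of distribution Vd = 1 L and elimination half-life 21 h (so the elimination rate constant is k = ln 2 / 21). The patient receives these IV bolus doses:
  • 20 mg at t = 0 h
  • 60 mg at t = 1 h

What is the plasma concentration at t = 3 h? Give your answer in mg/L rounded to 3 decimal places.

74.282 mg/L

k = ln 2 / 21 = 0.03301 per h
Dose 1 (20 mg at t=0 h): 20·exp(−0.03301·3) = 18.114 mg/L
Dose 2 (60 mg at t=1 h): 60·exp(−0.03301·2) = 56.167 mg/L
C(3) = 18.114 + 56.167 = 74.282 mg/L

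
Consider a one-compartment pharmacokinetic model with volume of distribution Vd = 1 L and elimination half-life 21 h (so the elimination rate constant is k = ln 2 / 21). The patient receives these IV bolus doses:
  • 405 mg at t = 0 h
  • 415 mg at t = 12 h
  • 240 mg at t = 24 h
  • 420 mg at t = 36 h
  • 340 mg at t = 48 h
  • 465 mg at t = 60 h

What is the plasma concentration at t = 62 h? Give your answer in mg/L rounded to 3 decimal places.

1027.998 mg/L

k = ln 2 / 21 = 0.03301 per h
Dose 1 (405 mg at t=0 h): 405·exp(−0.03301·62) = 52.324 mg/L
Dose 2 (415 mg at t=12 h): 415·exp(−0.03301·50) = 79.673 mg/L
Dose 3 (240 mg at t=24 h): 240·exp(−0.03301·38) = 68.468 mg/L
Dose 4 (420 mg at t=36 h): 420·exp(−0.03301·26) = 178.051 mg/L
Dose 5 (340 mg at t=48 h): 340·exp(−0.03301·14) = 214.187 mg/L
Dose 6 (465 mg at t=60 h): 465·exp(−0.03301·2) = 435.295 mg/L
C(62) = 52.324 + 79.673 + 68.468 + 178.051 + 214.187 + 435.295 = 1027.998 mg/L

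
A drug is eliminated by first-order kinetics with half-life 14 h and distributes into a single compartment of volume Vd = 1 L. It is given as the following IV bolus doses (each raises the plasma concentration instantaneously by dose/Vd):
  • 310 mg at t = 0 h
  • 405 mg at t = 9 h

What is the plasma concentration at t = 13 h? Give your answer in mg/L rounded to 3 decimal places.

k = ln 2 / 14 = 0.04951 per h
Dose 1 (310 mg at t=0 h): 310·exp(−0.04951·13) = 162.867 mg/L
Dose 2 (405 mg at t=9 h): 405·exp(−0.04951·4) = 332.236 mg/L
C(13) = 162.867 + 332.236 = 495.103 mg/L

495.103 mg/L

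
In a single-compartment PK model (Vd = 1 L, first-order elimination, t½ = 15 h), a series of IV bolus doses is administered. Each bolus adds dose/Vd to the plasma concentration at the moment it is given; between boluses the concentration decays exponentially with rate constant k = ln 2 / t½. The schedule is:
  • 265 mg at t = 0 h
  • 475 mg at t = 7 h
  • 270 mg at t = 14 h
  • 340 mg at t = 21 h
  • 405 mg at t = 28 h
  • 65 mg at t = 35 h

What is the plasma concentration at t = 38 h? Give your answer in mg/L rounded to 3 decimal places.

714.943 mg/L

k = ln 2 / 15 = 0.04621 per h
Dose 1 (265 mg at t=0 h): 265·exp(−0.04621·38) = 45.776 mg/L
Dose 2 (475 mg at t=7 h): 475·exp(−0.04621·31) = 113.387 mg/L
Dose 3 (270 mg at t=14 h): 270·exp(−0.04621·24) = 89.067 mg/L
Dose 4 (340 mg at t=21 h): 340·exp(−0.04621·17) = 154.993 mg/L
Dose 5 (405 mg at t=28 h): 405·exp(−0.04621·10) = 255.134 mg/L
Dose 6 (65 mg at t=35 h): 65·exp(−0.04621·3) = 56.586 mg/L
C(38) = 45.776 + 113.387 + 89.067 + 154.993 + 255.134 + 56.586 = 714.943 mg/L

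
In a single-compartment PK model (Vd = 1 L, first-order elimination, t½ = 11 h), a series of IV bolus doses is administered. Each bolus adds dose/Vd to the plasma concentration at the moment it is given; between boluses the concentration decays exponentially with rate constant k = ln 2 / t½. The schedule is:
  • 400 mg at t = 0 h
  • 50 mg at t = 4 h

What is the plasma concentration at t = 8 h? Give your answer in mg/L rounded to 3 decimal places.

k = ln 2 / 11 = 0.06301 per h
Dose 1 (400 mg at t=0 h): 400·exp(−0.06301·8) = 241.618 mg/L
Dose 2 (50 mg at t=4 h): 50·exp(−0.06301·4) = 38.860 mg/L
C(8) = 241.618 + 38.860 = 280.478 mg/L

280.478 mg/L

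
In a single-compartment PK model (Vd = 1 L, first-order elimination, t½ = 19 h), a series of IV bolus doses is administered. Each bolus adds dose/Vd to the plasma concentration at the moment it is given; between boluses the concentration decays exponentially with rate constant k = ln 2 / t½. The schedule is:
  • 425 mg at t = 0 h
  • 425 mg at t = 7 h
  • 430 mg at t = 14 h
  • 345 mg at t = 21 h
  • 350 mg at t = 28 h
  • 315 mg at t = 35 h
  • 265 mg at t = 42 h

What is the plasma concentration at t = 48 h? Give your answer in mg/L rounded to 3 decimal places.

k = ln 2 / 19 = 0.03648 per h
Dose 1 (425 mg at t=0 h): 425·exp(−0.03648·48) = 73.772 mg/L
Dose 2 (425 mg at t=7 h): 425·exp(−0.03648·41) = 95.235 mg/L
Dose 3 (430 mg at t=14 h): 430·exp(−0.03648·34) = 124.389 mg/L
Dose 4 (345 mg at t=21 h): 345·exp(−0.03648·27) = 128.837 mg/L
Dose 5 (350 mg at t=28 h): 350·exp(−0.03648·20) = 168.731 mg/L
Dose 6 (315 mg at t=35 h): 315·exp(−0.03648·13) = 196.039 mg/L
Dose 7 (265 mg at t=42 h): 265·exp(−0.03648·6) = 212.904 mg/L
C(48) = 73.772 + 95.235 + 124.389 + 128.837 + 168.731 + 196.039 + 212.904 = 999.907 mg/L

999.907 mg/L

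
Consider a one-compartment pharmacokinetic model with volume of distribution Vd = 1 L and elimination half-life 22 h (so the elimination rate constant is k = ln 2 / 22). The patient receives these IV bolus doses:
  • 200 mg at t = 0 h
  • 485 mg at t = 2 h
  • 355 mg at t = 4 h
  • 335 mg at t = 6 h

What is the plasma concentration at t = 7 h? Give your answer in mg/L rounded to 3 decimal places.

k = ln 2 / 22 = 0.03151 per h
Dose 1 (200 mg at t=0 h): 200·exp(−0.03151·7) = 160.416 mg/L
Dose 2 (485 mg at t=2 h): 485·exp(−0.03151·5) = 414.310 mg/L
Dose 3 (355 mg at t=4 h): 355·exp(−0.03151·3) = 322.982 mg/L
Dose 4 (335 mg at t=6 h): 335·exp(−0.03151·1) = 324.610 mg/L
C(7) = 160.416 + 414.310 + 322.982 + 324.610 = 1222.319 mg/L

1222.319 mg/L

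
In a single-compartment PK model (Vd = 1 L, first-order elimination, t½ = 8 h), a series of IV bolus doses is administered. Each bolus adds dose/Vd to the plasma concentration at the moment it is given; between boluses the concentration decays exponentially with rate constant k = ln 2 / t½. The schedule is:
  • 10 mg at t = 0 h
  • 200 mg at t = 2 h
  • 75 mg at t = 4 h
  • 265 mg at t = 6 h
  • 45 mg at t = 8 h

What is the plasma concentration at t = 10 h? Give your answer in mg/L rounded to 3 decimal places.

374.023 mg/L

k = ln 2 / 8 = 0.08664 per h
Dose 1 (10 mg at t=0 h): 10·exp(−0.08664·10) = 4.204 mg/L
Dose 2 (200 mg at t=2 h): 200·exp(−0.08664·8) = 100.000 mg/L
Dose 3 (75 mg at t=4 h): 75·exp(−0.08664·6) = 44.595 mg/L
Dose 4 (265 mg at t=6 h): 265·exp(−0.08664·4) = 187.383 mg/L
Dose 5 (45 mg at t=8 h): 45·exp(−0.08664·2) = 37.840 mg/L
C(10) = 4.204 + 100.000 + 44.595 + 187.383 + 37.840 = 374.023 mg/L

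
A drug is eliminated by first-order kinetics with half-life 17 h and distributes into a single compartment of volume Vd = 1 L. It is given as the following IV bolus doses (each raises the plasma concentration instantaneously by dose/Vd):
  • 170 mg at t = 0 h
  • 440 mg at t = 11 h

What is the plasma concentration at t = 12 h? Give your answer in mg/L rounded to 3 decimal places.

526.642 mg/L

k = ln 2 / 17 = 0.04077 per h
Dose 1 (170 mg at t=0 h): 170·exp(−0.04077·12) = 104.221 mg/L
Dose 2 (440 mg at t=11 h): 440·exp(−0.04077·1) = 422.421 mg/L
C(12) = 104.221 + 422.421 = 526.642 mg/L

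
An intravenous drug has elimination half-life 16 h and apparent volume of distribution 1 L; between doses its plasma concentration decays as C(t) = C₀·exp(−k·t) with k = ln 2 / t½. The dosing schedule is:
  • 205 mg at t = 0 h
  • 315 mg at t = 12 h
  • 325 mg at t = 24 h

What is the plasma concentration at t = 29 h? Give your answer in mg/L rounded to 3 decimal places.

470.890 mg/L

k = ln 2 / 16 = 0.04332 per h
Dose 1 (205 mg at t=0 h): 205·exp(−0.04332·29) = 58.363 mg/L
Dose 2 (315 mg at t=12 h): 315·exp(−0.04332·17) = 150.823 mg/L
Dose 3 (325 mg at t=24 h): 325·exp(−0.04332·5) = 261.705 mg/L
C(29) = 58.363 + 150.823 + 261.705 = 470.890 mg/L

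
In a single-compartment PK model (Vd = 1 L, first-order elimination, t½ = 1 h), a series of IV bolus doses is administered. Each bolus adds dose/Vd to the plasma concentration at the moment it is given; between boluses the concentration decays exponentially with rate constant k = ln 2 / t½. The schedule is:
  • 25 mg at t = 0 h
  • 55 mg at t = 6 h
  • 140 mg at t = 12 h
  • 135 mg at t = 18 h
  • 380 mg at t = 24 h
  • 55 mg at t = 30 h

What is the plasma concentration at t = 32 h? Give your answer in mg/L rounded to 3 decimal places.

k = ln 2 / 1 = 0.69315 per h
Dose 1 (25 mg at t=0 h): 25·exp(−0.69315·32) = 0.000 mg/L
Dose 2 (55 mg at t=6 h): 55·exp(−0.69315·26) = 0.000 mg/L
Dose 3 (140 mg at t=12 h): 140·exp(−0.69315·20) = 0.000 mg/L
Dose 4 (135 mg at t=18 h): 135·exp(−0.69315·14) = 0.008 mg/L
Dose 5 (380 mg at t=24 h): 380·exp(−0.69315·8) = 1.484 mg/L
Dose 6 (55 mg at t=30 h): 55·exp(−0.69315·2) = 13.750 mg/L
C(32) = 0.000 + 0.000 + 0.000 + 0.008 + 1.484 + 13.750 = 15.243 mg/L

15.243 mg/L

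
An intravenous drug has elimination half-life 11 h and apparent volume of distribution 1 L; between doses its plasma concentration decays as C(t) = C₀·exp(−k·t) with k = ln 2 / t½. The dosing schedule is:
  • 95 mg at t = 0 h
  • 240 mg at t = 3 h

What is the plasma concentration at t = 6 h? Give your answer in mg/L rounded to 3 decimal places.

k = ln 2 / 11 = 0.06301 per h
Dose 1 (95 mg at t=0 h): 95·exp(−0.06301·6) = 65.092 mg/L
Dose 2 (240 mg at t=3 h): 240·exp(−0.06301·3) = 198.661 mg/L
C(6) = 65.092 + 198.661 = 263.752 mg/L

263.752 mg/L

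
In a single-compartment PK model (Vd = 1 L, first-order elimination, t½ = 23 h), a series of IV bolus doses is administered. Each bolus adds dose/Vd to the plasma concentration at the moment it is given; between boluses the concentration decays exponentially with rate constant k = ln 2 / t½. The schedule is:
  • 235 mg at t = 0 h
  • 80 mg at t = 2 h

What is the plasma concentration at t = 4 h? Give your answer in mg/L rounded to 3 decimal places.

k = ln 2 / 23 = 0.03014 per h
Dose 1 (235 mg at t=0 h): 235·exp(−0.03014·4) = 208.312 mg/L
Dose 2 (80 mg at t=2 h): 80·exp(−0.03014·2) = 75.321 mg/L
C(4) = 208.312 + 75.321 = 283.633 mg/L

283.633 mg/L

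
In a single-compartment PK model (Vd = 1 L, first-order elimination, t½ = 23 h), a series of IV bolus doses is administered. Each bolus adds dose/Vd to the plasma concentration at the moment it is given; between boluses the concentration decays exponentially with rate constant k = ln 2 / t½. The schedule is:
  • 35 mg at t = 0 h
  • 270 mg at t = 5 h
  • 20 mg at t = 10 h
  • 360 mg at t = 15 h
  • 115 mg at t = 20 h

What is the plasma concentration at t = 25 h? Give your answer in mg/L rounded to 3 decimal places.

k = ln 2 / 23 = 0.03014 per h
Dose 1 (35 mg at t=0 h): 35·exp(−0.03014·25) = 16.476 mg/L
Dose 2 (270 mg at t=5 h): 270·exp(−0.03014·20) = 147.774 mg/L
Dose 3 (20 mg at t=10 h): 20·exp(−0.03014·15) = 12.726 mg/L
Dose 4 (360 mg at t=15 h): 360·exp(−0.03014·10) = 266.330 mg/L
Dose 5 (115 mg at t=20 h): 115·exp(−0.03014·5) = 98.914 mg/L
C(25) = 16.476 + 147.774 + 12.726 + 266.330 + 98.914 = 542.221 mg/L

542.221 mg/L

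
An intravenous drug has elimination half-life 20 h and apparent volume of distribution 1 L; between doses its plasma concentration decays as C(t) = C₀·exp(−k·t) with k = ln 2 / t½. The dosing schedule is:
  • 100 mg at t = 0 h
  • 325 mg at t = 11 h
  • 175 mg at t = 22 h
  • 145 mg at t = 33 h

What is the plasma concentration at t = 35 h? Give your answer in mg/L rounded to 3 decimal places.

418.008 mg/L

k = ln 2 / 20 = 0.03466 per h
Dose 1 (100 mg at t=0 h): 100·exp(−0.03466·35) = 29.730 mg/L
Dose 2 (325 mg at t=11 h): 325·exp(−0.03466·24) = 141.464 mg/L
Dose 3 (175 mg at t=22 h): 175·exp(−0.03466·13) = 111.524 mg/L
Dose 4 (145 mg at t=33 h): 145·exp(−0.03466·2) = 135.290 mg/L
C(35) = 29.730 + 141.464 + 111.524 + 135.290 = 418.008 mg/L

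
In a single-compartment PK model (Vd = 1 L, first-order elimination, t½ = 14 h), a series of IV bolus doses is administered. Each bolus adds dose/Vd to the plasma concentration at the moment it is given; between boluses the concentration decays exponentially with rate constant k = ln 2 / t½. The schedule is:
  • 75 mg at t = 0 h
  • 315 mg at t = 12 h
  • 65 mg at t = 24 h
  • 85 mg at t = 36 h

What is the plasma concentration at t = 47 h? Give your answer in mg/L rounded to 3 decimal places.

k = ln 2 / 14 = 0.04951 per h
Dose 1 (75 mg at t=0 h): 75·exp(−0.04951·47) = 7.319 mg/L
Dose 2 (315 mg at t=12 h): 315·exp(−0.04951·35) = 55.685 mg/L
Dose 3 (65 mg at t=24 h): 65·exp(−0.04951·23) = 20.814 mg/L
Dose 4 (85 mg at t=36 h): 85·exp(−0.04951·11) = 49.305 mg/L
C(47) = 7.319 + 55.685 + 20.814 + 49.305 = 133.124 mg/L

133.124 mg/L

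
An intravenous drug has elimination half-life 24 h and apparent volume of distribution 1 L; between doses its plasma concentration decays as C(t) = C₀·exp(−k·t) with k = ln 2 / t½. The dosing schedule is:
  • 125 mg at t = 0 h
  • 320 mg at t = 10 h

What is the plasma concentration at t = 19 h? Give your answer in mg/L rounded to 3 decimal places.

318.963 mg/L

k = ln 2 / 24 = 0.02888 per h
Dose 1 (125 mg at t=0 h): 125·exp(−0.02888·19) = 72.210 mg/L
Dose 2 (320 mg at t=10 h): 320·exp(−0.02888·9) = 246.754 mg/L
C(19) = 72.210 + 246.754 = 318.963 mg/L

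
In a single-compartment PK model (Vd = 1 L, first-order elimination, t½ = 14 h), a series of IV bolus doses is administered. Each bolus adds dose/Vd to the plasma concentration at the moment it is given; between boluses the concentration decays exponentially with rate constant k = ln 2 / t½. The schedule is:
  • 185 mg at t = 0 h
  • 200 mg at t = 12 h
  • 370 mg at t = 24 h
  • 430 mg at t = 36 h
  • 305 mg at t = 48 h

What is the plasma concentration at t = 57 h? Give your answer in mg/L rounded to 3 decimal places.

k = ln 2 / 14 = 0.04951 per h
Dose 1 (185 mg at t=0 h): 185·exp(−0.04951·57) = 11.004 mg/L
Dose 2 (200 mg at t=12 h): 200·exp(−0.04951·45) = 21.549 mg/L
Dose 3 (370 mg at t=24 h): 370·exp(−0.04951·33) = 72.216 mg/L
Dose 4 (430 mg at t=36 h): 430·exp(−0.04951·21) = 152.028 mg/L
Dose 5 (305 mg at t=48 h): 305·exp(−0.04951·9) = 195.335 mg/L
C(57) = 11.004 + 21.549 + 72.216 + 152.028 + 195.335 = 452.132 mg/L

452.132 mg/L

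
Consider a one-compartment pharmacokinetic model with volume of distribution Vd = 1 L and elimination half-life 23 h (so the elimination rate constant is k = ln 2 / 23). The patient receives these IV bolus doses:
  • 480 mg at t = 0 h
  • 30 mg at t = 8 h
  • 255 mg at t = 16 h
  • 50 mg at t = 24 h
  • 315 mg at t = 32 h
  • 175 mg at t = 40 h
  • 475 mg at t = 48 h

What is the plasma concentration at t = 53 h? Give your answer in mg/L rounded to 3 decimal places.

903.500 mg/L

k = ln 2 / 23 = 0.03014 per h
Dose 1 (480 mg at t=0 h): 480·exp(−0.03014·53) = 97.177 mg/L
Dose 2 (30 mg at t=8 h): 30·exp(−0.03014·45) = 7.729 mg/L
Dose 3 (255 mg at t=16 h): 255·exp(−0.03014·37) = 83.613 mg/L
Dose 4 (50 mg at t=24 h): 50·exp(−0.03014·29) = 20.865 mg/L
Dose 5 (315 mg at t=32 h): 315·exp(−0.03014·21) = 167.285 mg/L
Dose 6 (175 mg at t=40 h): 175·exp(−0.03014·13) = 118.274 mg/L
Dose 7 (475 mg at t=48 h): 475·exp(−0.03014·5) = 408.557 mg/L
C(53) = 97.177 + 7.729 + 83.613 + 20.865 + 167.285 + 118.274 + 408.557 = 903.500 mg/L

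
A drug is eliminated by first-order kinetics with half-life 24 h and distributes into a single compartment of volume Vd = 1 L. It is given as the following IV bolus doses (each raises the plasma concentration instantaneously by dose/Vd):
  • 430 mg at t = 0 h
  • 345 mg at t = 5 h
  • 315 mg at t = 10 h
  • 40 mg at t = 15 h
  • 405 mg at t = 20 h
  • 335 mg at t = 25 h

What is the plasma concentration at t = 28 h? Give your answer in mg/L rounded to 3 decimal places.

k = ln 2 / 24 = 0.02888 per h
Dose 1 (430 mg at t=0 h): 430·exp(−0.02888·28) = 191.543 mg/L
Dose 2 (345 mg at t=5 h): 345·exp(−0.02888·23) = 177.555 mg/L
Dose 3 (315 mg at t=10 h): 315·exp(−0.02888·18) = 187.300 mg/L
Dose 4 (40 mg at t=15 h): 40·exp(−0.02888·13) = 27.479 mg/L
Dose 5 (405 mg at t=20 h): 405·exp(−0.02888·8) = 321.449 mg/L
Dose 6 (335 mg at t=25 h): 335·exp(−0.02888·3) = 307.196 mg/L
C(28) = 191.543 + 177.555 + 187.300 + 27.479 + 321.449 + 307.196 = 1212.522 mg/L

1212.522 mg/L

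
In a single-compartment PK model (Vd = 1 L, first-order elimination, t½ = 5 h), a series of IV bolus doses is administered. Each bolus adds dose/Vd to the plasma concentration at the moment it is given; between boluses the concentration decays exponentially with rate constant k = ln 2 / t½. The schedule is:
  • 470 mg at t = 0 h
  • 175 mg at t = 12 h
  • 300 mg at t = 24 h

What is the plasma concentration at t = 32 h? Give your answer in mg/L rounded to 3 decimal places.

k = ln 2 / 5 = 0.13863 per h
Dose 1 (470 mg at t=0 h): 470·exp(−0.13863·32) = 5.566 mg/L
Dose 2 (175 mg at t=12 h): 175·exp(−0.13863·20) = 10.938 mg/L
Dose 3 (300 mg at t=24 h): 300·exp(−0.13863·8) = 98.963 mg/L
C(32) = 5.566 + 10.938 + 98.963 = 115.466 mg/L

115.466 mg/L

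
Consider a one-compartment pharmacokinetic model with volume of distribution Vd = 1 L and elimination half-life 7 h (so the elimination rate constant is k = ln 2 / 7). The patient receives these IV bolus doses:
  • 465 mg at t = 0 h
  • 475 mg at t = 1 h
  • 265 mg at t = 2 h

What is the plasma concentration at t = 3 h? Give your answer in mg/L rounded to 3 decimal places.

975.170 mg/L

k = ln 2 / 7 = 0.09902 per h
Dose 1 (465 mg at t=0 h): 465·exp(−0.09902·3) = 345.494 mg/L
Dose 2 (475 mg at t=1 h): 475·exp(−0.09902·2) = 389.659 mg/L
Dose 3 (265 mg at t=2 h): 265·exp(−0.09902·1) = 240.017 mg/L
C(3) = 345.494 + 389.659 + 240.017 = 975.170 mg/L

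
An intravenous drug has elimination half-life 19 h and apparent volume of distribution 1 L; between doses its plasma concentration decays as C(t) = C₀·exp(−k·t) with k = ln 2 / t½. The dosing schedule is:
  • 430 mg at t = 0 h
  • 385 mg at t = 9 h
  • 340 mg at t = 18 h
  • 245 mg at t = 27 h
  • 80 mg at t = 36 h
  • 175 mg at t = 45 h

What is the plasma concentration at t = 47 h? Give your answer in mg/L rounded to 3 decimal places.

626.053 mg/L

k = ln 2 / 19 = 0.03648 per h
Dose 1 (430 mg at t=0 h): 430·exp(−0.03648·47) = 77.413 mg/L
Dose 2 (385 mg at t=9 h): 385·exp(−0.03648·38) = 96.250 mg/L
Dose 3 (340 mg at t=18 h): 340·exp(−0.03648·29) = 118.035 mg/L
Dose 4 (245 mg at t=27 h): 245·exp(−0.03648·20) = 118.112 mg/L
Dose 5 (80 mg at t=36 h): 80·exp(−0.03648·11) = 53.556 mg/L
Dose 6 (175 mg at t=45 h): 175·exp(−0.03648·2) = 162.686 mg/L
C(47) = 77.413 + 96.250 + 118.035 + 118.112 + 53.556 + 162.686 = 626.053 mg/L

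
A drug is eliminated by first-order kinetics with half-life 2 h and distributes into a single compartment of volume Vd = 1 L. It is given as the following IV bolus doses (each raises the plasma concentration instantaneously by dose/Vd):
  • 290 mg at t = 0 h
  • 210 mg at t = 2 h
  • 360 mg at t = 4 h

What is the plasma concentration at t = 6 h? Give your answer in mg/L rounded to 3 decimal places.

268.750 mg/L

k = ln 2 / 2 = 0.34657 per h
Dose 1 (290 mg at t=0 h): 290·exp(−0.34657·6) = 36.250 mg/L
Dose 2 (210 mg at t=2 h): 210·exp(−0.34657·4) = 52.500 mg/L
Dose 3 (360 mg at t=4 h): 360·exp(−0.34657·2) = 180.000 mg/L
C(6) = 36.250 + 52.500 + 180.000 = 268.750 mg/L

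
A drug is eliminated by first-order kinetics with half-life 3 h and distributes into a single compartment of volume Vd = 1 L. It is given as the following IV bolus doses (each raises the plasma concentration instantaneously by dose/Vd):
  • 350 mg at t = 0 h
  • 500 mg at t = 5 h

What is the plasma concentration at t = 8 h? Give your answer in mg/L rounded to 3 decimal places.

305.122 mg/L

k = ln 2 / 3 = 0.23105 per h
Dose 1 (350 mg at t=0 h): 350·exp(−0.23105·8) = 55.122 mg/L
Dose 2 (500 mg at t=5 h): 500·exp(−0.23105·3) = 250.000 mg/L
C(8) = 55.122 + 250.000 = 305.122 mg/L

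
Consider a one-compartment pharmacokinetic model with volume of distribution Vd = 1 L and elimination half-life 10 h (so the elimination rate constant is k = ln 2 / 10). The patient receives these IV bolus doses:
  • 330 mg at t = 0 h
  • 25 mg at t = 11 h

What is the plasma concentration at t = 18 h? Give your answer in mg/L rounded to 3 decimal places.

k = ln 2 / 10 = 0.06931 per h
Dose 1 (330 mg at t=0 h): 330·exp(−0.06931·18) = 94.768 mg/L
Dose 2 (25 mg at t=11 h): 25·exp(−0.06931·7) = 15.389 mg/L
C(18) = 94.768 + 15.389 = 110.157 mg/L

110.157 mg/L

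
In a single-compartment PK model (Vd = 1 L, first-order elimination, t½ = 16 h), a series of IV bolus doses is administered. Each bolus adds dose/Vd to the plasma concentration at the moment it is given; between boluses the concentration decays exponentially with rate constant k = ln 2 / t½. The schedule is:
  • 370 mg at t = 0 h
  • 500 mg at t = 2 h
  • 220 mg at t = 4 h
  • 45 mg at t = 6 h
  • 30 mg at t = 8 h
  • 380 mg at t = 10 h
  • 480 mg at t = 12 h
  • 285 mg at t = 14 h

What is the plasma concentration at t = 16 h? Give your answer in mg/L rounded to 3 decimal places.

k = ln 2 / 16 = 0.04332 per h
Dose 1 (370 mg at t=0 h): 370·exp(−0.04332·16) = 185.000 mg/L
Dose 2 (500 mg at t=2 h): 500·exp(−0.04332·14) = 272.627 mg/L
Dose 3 (220 mg at t=4 h): 220·exp(−0.04332·12) = 130.813 mg/L
Dose 4 (45 mg at t=6 h): 45·exp(−0.04332·10) = 29.179 mg/L
Dose 5 (30 mg at t=8 h): 30·exp(−0.04332·8) = 21.213 mg/L
Dose 6 (380 mg at t=10 h): 380·exp(−0.04332·6) = 293.020 mg/L
Dose 7 (480 mg at t=12 h): 480·exp(−0.04332·4) = 403.630 mg/L
Dose 8 (285 mg at t=14 h): 285·exp(−0.04332·2) = 261.346 mg/L
C(16) = 185.000 + 272.627 + 130.813 + 29.179 + 21.213 + 293.020 + 403.630 + 261.346 = 1596.828 mg/L

1596.828 mg/L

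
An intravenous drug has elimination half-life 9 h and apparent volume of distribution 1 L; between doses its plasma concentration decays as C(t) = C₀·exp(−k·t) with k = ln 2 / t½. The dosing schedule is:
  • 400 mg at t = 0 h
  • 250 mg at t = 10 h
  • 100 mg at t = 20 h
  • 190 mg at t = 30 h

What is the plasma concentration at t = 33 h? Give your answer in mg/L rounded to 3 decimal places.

261.569 mg/L

k = ln 2 / 9 = 0.07702 per h
Dose 1 (400 mg at t=0 h): 400·exp(−0.07702·33) = 31.498 mg/L
Dose 2 (250 mg at t=10 h): 250·exp(−0.07702·23) = 42.525 mg/L
Dose 3 (100 mg at t=20 h): 100·exp(−0.07702·13) = 36.743 mg/L
Dose 4 (190 mg at t=30 h): 190·exp(−0.07702·3) = 150.803 mg/L
C(33) = 31.498 + 42.525 + 36.743 + 150.803 = 261.569 mg/L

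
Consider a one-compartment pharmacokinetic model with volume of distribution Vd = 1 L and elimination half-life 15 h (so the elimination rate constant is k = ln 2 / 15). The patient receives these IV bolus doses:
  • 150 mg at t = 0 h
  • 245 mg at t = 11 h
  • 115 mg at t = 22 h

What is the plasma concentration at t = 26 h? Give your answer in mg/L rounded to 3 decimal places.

263.206 mg/L

k = ln 2 / 15 = 0.04621 per h
Dose 1 (150 mg at t=0 h): 150·exp(−0.04621·26) = 45.113 mg/L
Dose 2 (245 mg at t=11 h): 245·exp(−0.04621·15) = 122.500 mg/L
Dose 3 (115 mg at t=22 h): 115·exp(−0.04621·4) = 95.592 mg/L
C(26) = 45.113 + 122.500 + 95.592 = 263.206 mg/L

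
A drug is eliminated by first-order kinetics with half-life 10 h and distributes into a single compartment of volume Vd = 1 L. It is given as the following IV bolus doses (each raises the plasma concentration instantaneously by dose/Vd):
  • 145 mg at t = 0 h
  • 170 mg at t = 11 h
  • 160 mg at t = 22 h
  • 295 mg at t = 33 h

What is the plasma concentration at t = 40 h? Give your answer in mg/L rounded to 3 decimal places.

k = ln 2 / 10 = 0.06931 per h
Dose 1 (145 mg at t=0 h): 145·exp(−0.06931·40) = 9.062 mg/L
Dose 2 (170 mg at t=11 h): 170·exp(−0.06931·29) = 22.775 mg/L
Dose 3 (160 mg at t=22 h): 160·exp(−0.06931·18) = 45.948 mg/L
Dose 4 (295 mg at t=33 h): 295·exp(−0.06931·7) = 181.594 mg/L
C(40) = 9.062 + 22.775 + 45.948 + 181.594 = 259.379 mg/L

259.379 mg/L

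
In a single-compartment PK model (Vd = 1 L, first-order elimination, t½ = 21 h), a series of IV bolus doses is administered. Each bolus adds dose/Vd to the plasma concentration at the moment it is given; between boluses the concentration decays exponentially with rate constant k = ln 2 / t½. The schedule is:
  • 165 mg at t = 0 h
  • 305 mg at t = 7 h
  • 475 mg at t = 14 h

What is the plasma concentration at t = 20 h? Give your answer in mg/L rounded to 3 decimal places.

k = ln 2 / 21 = 0.03301 per h
Dose 1 (165 mg at t=0 h): 165·exp(−0.03301·20) = 85.269 mg/L
Dose 2 (305 mg at t=7 h): 305·exp(−0.03301·13) = 198.586 mg/L
Dose 3 (475 mg at t=14 h): 475·exp(−0.03301·6) = 389.659 mg/L
C(20) = 85.269 + 198.586 + 389.659 = 673.513 mg/L

673.513 mg/L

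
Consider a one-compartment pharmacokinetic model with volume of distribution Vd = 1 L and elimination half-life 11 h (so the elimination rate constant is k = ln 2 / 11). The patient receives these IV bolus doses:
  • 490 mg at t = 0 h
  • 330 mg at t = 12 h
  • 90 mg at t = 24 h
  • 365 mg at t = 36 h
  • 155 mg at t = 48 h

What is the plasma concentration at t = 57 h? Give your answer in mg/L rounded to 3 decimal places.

229.209 mg/L

k = ln 2 / 11 = 0.06301 per h
Dose 1 (490 mg at t=0 h): 490·exp(−0.06301·57) = 13.499 mg/L
Dose 2 (330 mg at t=12 h): 330·exp(−0.06301·45) = 19.365 mg/L
Dose 3 (90 mg at t=24 h): 90·exp(−0.06301·33) = 11.250 mg/L
Dose 4 (365 mg at t=36 h): 365·exp(−0.06301·21) = 97.185 mg/L
Dose 5 (155 mg at t=48 h): 155·exp(−0.06301·9) = 87.909 mg/L
C(57) = 13.499 + 19.365 + 11.250 + 97.185 + 87.909 = 229.209 mg/L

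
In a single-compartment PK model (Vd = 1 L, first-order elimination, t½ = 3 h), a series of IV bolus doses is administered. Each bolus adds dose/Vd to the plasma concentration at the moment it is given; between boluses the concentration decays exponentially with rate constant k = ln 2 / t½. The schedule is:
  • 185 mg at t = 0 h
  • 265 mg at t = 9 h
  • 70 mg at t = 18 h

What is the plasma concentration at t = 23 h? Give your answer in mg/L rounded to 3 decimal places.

k = ln 2 / 3 = 0.23105 per h
Dose 1 (185 mg at t=0 h): 185·exp(−0.23105·23) = 0.910 mg/L
Dose 2 (265 mg at t=9 h): 265·exp(−0.23105·14) = 10.434 mg/L
Dose 3 (70 mg at t=18 h): 70·exp(−0.23105·5) = 22.049 mg/L
C(23) = 0.910 + 10.434 + 22.049 = 33.393 mg/L

33.393 mg/L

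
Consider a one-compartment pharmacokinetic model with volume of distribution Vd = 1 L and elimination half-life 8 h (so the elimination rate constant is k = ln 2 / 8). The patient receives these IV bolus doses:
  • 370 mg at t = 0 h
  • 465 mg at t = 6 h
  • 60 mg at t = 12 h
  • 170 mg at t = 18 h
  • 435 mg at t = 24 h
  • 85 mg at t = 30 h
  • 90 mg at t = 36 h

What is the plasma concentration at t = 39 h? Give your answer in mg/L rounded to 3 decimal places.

k = ln 2 / 8 = 0.08664 per h
Dose 1 (370 mg at t=0 h): 370·exp(−0.08664·39) = 12.609 mg/L
Dose 2 (465 mg at t=6 h): 465·exp(−0.08664·33) = 26.650 mg/L
Dose 3 (60 mg at t=12 h): 60·exp(−0.08664·27) = 5.783 mg/L
Dose 4 (170 mg at t=18 h): 170·exp(−0.08664·21) = 27.558 mg/L
Dose 5 (435 mg at t=24 h): 435·exp(−0.08664·15) = 118.593 mg/L
Dose 6 (85 mg at t=30 h): 85·exp(−0.08664·9) = 38.973 mg/L
Dose 7 (90 mg at t=36 h): 90·exp(−0.08664·3) = 69.399 mg/L
C(39) = 12.609 + 26.650 + 5.783 + 27.558 + 118.593 + 38.973 + 69.399 = 299.565 mg/L

299.565 mg/L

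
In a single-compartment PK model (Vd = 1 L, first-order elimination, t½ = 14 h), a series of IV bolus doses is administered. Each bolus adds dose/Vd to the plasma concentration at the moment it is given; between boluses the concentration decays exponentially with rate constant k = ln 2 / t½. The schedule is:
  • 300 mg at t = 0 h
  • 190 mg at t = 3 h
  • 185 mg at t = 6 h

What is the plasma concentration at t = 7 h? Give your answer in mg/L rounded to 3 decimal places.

k = ln 2 / 14 = 0.04951 per h
Dose 1 (300 mg at t=0 h): 300·exp(−0.04951·7) = 212.132 mg/L
Dose 2 (190 mg at t=3 h): 190·exp(−0.04951·4) = 155.864 mg/L
Dose 3 (185 mg at t=6 h): 185·exp(−0.04951·1) = 176.064 mg/L
C(7) = 212.132 + 155.864 + 176.064 = 544.059 mg/L

544.059 mg/L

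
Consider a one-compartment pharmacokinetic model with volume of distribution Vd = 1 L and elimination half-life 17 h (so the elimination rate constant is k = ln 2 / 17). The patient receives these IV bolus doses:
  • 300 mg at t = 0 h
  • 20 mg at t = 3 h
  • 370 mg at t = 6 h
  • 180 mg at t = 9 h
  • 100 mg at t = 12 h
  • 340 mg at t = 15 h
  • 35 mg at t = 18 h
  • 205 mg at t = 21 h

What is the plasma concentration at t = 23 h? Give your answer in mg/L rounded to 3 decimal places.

939.724 mg/L

k = ln 2 / 17 = 0.04077 per h
Dose 1 (300 mg at t=0 h): 300·exp(−0.04077·23) = 117.448 mg/L
Dose 2 (20 mg at t=3 h): 20·exp(−0.04077·20) = 8.849 mg/L
Dose 3 (370 mg at t=6 h): 370·exp(−0.04077·17) = 185.000 mg/L
Dose 4 (180 mg at t=9 h): 180·exp(−0.04077·14) = 101.710 mg/L
Dose 5 (100 mg at t=12 h): 100·exp(−0.04077·11) = 63.858 mg/L
Dose 6 (340 mg at t=15 h): 340·exp(−0.04077·8) = 245.368 mg/L
Dose 7 (35 mg at t=18 h): 35·exp(−0.04077·5) = 28.545 mg/L
Dose 8 (205 mg at t=21 h): 205·exp(−0.04077·2) = 188.946 mg/L
C(23) = 117.448 + 8.849 + 185.000 + 101.710 + 63.858 + 245.368 + 28.545 + 188.946 = 939.724 mg/L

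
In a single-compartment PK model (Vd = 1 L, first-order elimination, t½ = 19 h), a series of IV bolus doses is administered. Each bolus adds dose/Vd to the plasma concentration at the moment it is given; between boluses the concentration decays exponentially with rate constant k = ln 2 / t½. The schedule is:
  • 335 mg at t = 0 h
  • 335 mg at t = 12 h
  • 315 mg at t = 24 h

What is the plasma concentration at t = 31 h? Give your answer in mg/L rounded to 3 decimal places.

k = ln 2 / 19 = 0.03648 per h
Dose 1 (335 mg at t=0 h): 335·exp(−0.03648·31) = 108.116 mg/L
Dose 2 (335 mg at t=12 h): 335·exp(−0.03648·19) = 167.500 mg/L
Dose 3 (315 mg at t=24 h): 315·exp(−0.03648·7) = 244.008 mg/L
C(31) = 108.116 + 167.500 + 244.008 = 519.625 mg/L

519.625 mg/L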